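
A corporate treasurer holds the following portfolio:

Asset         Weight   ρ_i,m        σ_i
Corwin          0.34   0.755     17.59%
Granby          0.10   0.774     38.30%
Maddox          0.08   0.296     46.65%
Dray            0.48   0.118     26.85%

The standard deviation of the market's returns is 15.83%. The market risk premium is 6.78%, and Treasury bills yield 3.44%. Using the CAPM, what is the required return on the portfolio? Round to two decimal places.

7.77%

β_Corwin = 0.755 × 17.59% / 15.83% = 0.8389
β_Granby = 0.774 × 38.30% / 15.83% = 1.8727
β_Maddox = 0.296 × 46.65% / 15.83% = 0.8723
β_Dray = 0.118 × 26.85% / 15.83% = 0.2001
β_P = Σ w_i β_i = 0.34×0.8389 + 0.10×1.8727 + 0.08×0.8723 + 0.48×0.2001 = 0.6383
E(R_P) = R_f + β_P × MRP = 3.44% + 0.6383 × 6.78% = 7.77%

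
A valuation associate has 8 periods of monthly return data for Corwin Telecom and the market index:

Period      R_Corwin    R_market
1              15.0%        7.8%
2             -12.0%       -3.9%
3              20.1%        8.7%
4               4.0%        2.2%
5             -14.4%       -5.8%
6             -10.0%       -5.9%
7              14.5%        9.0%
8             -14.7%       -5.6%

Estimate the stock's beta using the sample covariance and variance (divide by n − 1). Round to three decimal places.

Mean R_i = (15.0 − 12.0 + 20.1 + 4.0 − 14.4 − 10.0 + 14.5 − 14.7) / 8 = 0.3125%
Mean R_m = (7.8 − 3.9 + 8.7 + 2.2 − 5.8 − 5.9 + 9.0 − 5.6) / 8 = 0.8125%
Σ(R_i − R̄_i)(R_m − R̄_m) = 700.7788  ⇒  Cov = 700.7788 / 7 = 100.1113
Σ(R_m − R̄_m)² = 332.1088  ⇒  Var(R_m) = 332.1088 / 7 = 47.4441
β = Cov / Var(R_m) = 100.1113 / 47.4441 = 2.1101

2.110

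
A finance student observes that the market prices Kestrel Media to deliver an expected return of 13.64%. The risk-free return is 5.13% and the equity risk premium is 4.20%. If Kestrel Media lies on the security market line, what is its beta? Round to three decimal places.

β = (E(R) − R_f) / MRP = (13.64% − 5.13%) / 4.20% = 8.51% / 4.20% = 2.026

2.026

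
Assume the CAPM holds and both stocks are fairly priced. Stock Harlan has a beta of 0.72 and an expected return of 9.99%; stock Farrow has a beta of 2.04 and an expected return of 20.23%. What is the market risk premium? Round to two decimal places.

7.76%

Both satisfy E(R) = R_f + β·MRP, so the slope of the SML is
MRP = (20.23% − 9.99%) / (2.04 − 0.72) = 10.24% / 1.32 = 7.7576%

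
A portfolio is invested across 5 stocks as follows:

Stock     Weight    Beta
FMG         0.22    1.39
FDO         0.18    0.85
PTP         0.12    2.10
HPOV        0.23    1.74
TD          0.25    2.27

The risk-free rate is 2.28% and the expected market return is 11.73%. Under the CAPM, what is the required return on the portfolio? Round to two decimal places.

β_P = Σ w_i β_i = 0.22×1.39 + 0.18×0.85 + 0.12×2.10 + 0.23×1.74 + 0.25×2.27 = 1.6785
MRP = 11.73% − 2.28% = 9.45%
E(R_P) = R_f + β_P × MRP = 2.28% + 1.6785 × 9.45% = 18.14%

18.14%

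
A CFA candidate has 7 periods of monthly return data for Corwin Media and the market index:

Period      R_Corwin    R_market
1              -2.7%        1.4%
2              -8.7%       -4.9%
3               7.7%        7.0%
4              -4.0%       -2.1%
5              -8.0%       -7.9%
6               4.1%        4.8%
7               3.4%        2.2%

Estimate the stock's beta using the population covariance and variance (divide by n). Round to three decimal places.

1.132

Mean R_i = (-2.7 − 8.7 + 7.7 − 4.0 − 8.0 + 4.1 + 3.4) / 7 = -1.1714%
Mean R_m = (1.4 − 4.9 + 7.0 − 2.1 − 7.9 + 4.8 + 2.2) / 7 = 0.0714%
Σ(R_i − R̄_i)(R_m − R̄_m) = 192.0957  ⇒  Cov = 192.0957 / 7 = 27.4422
Σ(R_m − R̄_m)² = 169.6343  ⇒  Var(R_m) = 169.6343 / 7 = 24.2335
β = Cov / Var(R_m) = 27.4422 / 24.2335 = 1.1324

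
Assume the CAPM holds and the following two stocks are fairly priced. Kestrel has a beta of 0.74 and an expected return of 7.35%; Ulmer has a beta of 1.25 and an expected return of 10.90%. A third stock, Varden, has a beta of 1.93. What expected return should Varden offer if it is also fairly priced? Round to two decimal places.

MRP (SML slope) = (10.90% − 7.35%) / (1.25 − 0.74) = 3.55% / 0.51 = 6.9608%
R_f (intercept) = 7.35% − 0.74 × 6.9608% = 2.1990%
E(R_Varden) = R_f + β × MRP = 2.1990% + 1.93 × 6.9608% = 15.63%

15.63%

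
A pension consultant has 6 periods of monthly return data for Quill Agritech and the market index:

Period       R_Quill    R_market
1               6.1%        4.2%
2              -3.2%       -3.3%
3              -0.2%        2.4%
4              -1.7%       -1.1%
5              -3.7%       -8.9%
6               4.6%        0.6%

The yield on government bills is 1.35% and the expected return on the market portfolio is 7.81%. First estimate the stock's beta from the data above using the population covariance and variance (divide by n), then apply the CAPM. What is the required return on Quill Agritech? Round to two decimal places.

5.81%

Mean R_i = (6.1 − 3.2 − 0.2 − 1.7 − 3.7 + 4.6) / 6 = 0.3167%
Mean R_m = (4.2 − 3.3 + 2.4 − 1.1 − 8.9 + 0.6) / 6 = -1.0167%
Σ(R_i − R̄_i)(R_m − R̄_m) = 75.1917  ⇒  Cov = 75.1917 / 6 = 12.5320
Σ(R_m − R̄_m)² = 108.8683  ⇒  Var(R_m) = 108.8683 / 6 = 18.1447
β = Cov / Var(R_m) = 12.5320 / 18.1447 = 0.6907
MRP = 7.81% − 1.35% = 6.46%
E(R) = R_f + β × MRP = 1.35% + 0.6907 × 6.46% = 5.81%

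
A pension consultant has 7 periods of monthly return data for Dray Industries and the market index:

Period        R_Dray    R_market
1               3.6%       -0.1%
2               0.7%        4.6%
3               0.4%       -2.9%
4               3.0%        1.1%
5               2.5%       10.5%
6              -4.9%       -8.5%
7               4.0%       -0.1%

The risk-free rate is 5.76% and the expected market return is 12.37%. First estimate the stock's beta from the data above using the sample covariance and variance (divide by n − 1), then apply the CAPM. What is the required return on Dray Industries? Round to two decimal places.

7.85%

Mean R_i = (3.6 + 0.7 + 0.4 + 3.0 + 2.5 − 4.9 + 4.0) / 7 = 1.3286%
Mean R_m = (-0.1 + 4.6 − 2.9 + 1.1 + 10.5 − 8.5 − 0.1) / 7 = 0.6571%
Σ(R_i − R̄_i)(R_m − R̄_m) = 66.3886  ⇒  Cov = 66.3886 / 6 = 11.0648
Σ(R_m − R̄_m)² = 210.2771  ⇒  Var(R_m) = 210.2771 / 6 = 35.0462
β = Cov / Var(R_m) = 11.0648 / 35.0462 = 0.3157
MRP = 12.37% − 5.76% = 6.61%
E(R) = R_f + β × MRP = 5.76% + 0.3157 × 6.61% = 7.85%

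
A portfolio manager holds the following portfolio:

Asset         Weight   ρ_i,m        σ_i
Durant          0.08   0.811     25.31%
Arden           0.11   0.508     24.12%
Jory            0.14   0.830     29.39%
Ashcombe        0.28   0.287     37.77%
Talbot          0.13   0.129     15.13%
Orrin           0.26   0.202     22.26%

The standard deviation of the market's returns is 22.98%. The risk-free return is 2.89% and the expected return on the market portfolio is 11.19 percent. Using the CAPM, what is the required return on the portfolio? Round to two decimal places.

6.81%

β_Durant = 0.811 × 25.31% / 22.98% = 0.8932
β_Arden = 0.508 × 24.12% / 22.98% = 0.5332
β_Jory = 0.830 × 29.39% / 22.98% = 1.0615
β_Ashcombe = 0.287 × 37.77% / 22.98% = 0.4717
β_Talbot = 0.129 × 15.13% / 22.98% = 0.0849
β_Orrin = 0.202 × 22.26% / 22.98% = 0.1957
β_P = Σ w_i β_i = 0.08×0.8932 + 0.11×0.5332 + 0.14×1.0615 + 0.28×0.4717 + 0.13×0.0849 + 0.26×0.1957 = 0.4727
MRP = 11.19% − 2.89% = 8.30%
E(R_P) = R_f + β_P × MRP = 2.89% + 0.4727 × 8.30% = 6.81%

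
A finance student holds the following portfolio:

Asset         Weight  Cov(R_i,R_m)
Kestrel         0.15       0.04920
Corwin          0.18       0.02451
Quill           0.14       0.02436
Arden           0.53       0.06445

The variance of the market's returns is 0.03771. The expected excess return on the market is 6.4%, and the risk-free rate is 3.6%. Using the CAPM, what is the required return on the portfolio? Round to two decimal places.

β_Kestrel = 0.04920 / 0.03771 = 1.3047
β_Corwin = 0.02451 / 0.03771 = 0.6500
β_Quill = 0.02436 / 0.03771 = 0.6460
β_Arden = 0.06445 / 0.03771 = 1.7091
β_P = Σ w_i β_i = 0.15×1.3047 + 0.18×0.6500 + 0.14×0.6460 + 0.53×1.7091 = 1.3090
E(R_P) = R_f + β_P × MRP = 3.6% + 1.3090 × 6.4% = 11.98%

11.98%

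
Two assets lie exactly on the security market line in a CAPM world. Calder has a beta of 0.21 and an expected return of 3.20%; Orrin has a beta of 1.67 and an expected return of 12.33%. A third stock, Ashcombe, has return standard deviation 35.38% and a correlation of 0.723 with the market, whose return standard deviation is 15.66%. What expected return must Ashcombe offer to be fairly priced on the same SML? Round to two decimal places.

MRP = (12.33% − 3.20%) / (1.67 − 0.21) = 6.2534%
R_f = 3.20% − 0.21 × 6.2534% = 1.8868%
β_Ashcombe = ρ·σ_i/σ_m = 0.723 × 35.38 / 15.66 = 1.6334
E(R_Ashcombe) = R_f + β × MRP = 1.8868% + 1.6334 × 6.2534% = 12.10%

12.10%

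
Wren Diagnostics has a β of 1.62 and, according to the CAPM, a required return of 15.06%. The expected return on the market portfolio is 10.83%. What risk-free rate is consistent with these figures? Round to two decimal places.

4.01%

E(R) = R_f + β(E(R_m) − R_f) = R_f(1 − β) + β·E(R_m)
15.06% = R_f × (1 − 1.62) + 1.62 × 10.83%
15.06% = R_f × -0.62 + 17.5446%
R_f = (15.06% − 17.5446%) / -0.62 = 4.01%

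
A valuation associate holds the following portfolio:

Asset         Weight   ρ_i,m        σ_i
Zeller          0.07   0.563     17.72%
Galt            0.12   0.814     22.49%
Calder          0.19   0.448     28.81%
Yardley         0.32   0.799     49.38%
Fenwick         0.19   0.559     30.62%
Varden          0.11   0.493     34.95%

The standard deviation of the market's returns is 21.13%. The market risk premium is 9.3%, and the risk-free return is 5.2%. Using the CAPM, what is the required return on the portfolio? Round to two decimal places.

β_Zeller = 0.563 × 17.72% / 21.13% = 0.4721
β_Galt = 0.814 × 22.49% / 21.13% = 0.8664
β_Calder = 0.448 × 28.81% / 21.13% = 0.6108
β_Yardley = 0.799 × 49.38% / 21.13% = 1.8672
β_Fenwick = 0.559 × 30.62% / 21.13% = 0.8101
β_Varden = 0.493 × 34.95% / 21.13% = 0.8154
β_P = Σ w_i β_i = 0.07×0.4721 + 0.12×0.8664 + 0.19×0.6108 + 0.32×1.8672 + 0.19×0.8101 + 0.11×0.8154 = 1.0942
E(R_P) = R_f + β_P × MRP = 5.2% + 1.0942 × 9.3% = 15.38%

15.38%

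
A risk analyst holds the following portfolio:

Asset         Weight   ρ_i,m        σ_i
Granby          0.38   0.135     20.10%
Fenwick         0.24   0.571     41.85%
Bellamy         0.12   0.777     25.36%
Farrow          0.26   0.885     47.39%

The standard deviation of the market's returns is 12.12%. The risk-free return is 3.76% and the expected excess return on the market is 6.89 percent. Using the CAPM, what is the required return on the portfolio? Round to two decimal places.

β_Granby = 0.135 × 20.10% / 12.12% = 0.2239
β_Fenwick = 0.571 × 41.85% / 12.12% = 1.9716
β_Bellamy = 0.777 × 25.36% / 12.12% = 1.6258
β_Farrow = 0.885 × 47.39% / 12.12% = 3.4604
β_P = Σ w_i β_i = 0.38×0.2239 + 0.24×1.9716 + 0.12×1.6258 + 0.26×3.4604 = 1.6531
E(R_P) = R_f + β_P × MRP = 3.76% + 1.6531 × 6.89% = 15.15%

15.15%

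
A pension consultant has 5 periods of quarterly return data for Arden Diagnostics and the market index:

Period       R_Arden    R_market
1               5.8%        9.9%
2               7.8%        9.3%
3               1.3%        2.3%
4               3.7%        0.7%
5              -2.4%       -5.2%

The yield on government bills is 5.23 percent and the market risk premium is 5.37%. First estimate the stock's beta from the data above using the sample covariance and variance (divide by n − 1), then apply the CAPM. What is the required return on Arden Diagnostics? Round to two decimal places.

Mean R_i = (5.8 + 7.8 + 1.3 + 3.7 − 2.4) / 5 = 3.2400%
Mean R_m = (9.9 + 9.3 + 2.3 + 0.7 − 5.2) / 5 = 3.4000%
Σ(R_i − R̄_i)(R_m − R̄_m) = 92.9400  ⇒  Cov = 92.9400 / 4 = 23.2350
Σ(R_m − R̄_m)² = 159.5200  ⇒  Var(R_m) = 159.5200 / 4 = 39.8800
β = Cov / Var(R_m) = 23.2350 / 39.8800 = 0.5826
E(R) = R_f + β × MRP = 5.23% + 0.5826 × 5.37% = 8.36%

8.36%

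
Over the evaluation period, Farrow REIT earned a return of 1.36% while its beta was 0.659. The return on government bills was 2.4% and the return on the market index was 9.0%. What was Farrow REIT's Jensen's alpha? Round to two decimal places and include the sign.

-5.39%

Market excess return = 9.0% − 2.4% = 6.60%
CAPM benchmark = R_f + β(R_m − R_f) = 2.4% + 0.659 × 6.6% = 6.7494%
α = actual − benchmark = 1.36% − 6.7494% = -5.39%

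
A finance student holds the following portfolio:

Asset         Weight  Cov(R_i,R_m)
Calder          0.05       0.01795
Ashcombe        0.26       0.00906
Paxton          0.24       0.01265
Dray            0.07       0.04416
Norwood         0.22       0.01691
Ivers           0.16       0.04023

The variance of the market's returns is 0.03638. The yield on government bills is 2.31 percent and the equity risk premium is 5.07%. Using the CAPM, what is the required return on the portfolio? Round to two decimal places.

5.03%

β_Calder = 0.01795 / 0.03638 = 0.4934
β_Ashcombe = 0.00906 / 0.03638 = 0.2490
β_Paxton = 0.01265 / 0.03638 = 0.3477
β_Dray = 0.04416 / 0.03638 = 1.2139
β_Norwood = 0.01691 / 0.03638 = 0.4648
β_Ivers = 0.04023 / 0.03638 = 1.1058
β_P = Σ w_i β_i = 0.05×0.4934 + 0.26×0.2490 + 0.24×0.3477 + 0.07×1.2139 + 0.22×0.4648 + 0.16×1.1058 = 0.5370
E(R_P) = R_f + β_P × MRP = 2.31% + 0.5370 × 5.07% = 5.03%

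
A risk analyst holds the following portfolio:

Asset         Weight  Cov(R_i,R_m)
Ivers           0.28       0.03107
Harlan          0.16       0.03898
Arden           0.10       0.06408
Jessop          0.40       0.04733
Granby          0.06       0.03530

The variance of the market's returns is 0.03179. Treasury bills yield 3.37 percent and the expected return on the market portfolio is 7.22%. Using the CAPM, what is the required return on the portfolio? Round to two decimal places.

β_Ivers = 0.03107 / 0.03179 = 0.9774
β_Harlan = 0.03898 / 0.03179 = 1.2262
β_Arden = 0.06408 / 0.03179 = 2.0157
β_Jessop = 0.04733 / 0.03179 = 1.4888
β_Granby = 0.03530 / 0.03179 = 1.1104
β_P = Σ w_i β_i = 0.28×0.9774 + 0.16×1.2262 + 0.10×2.0157 + 0.40×1.4888 + 0.06×1.1104 = 1.3336
MRP = 7.22% − 3.37% = 3.85%
E(R_P) = R_f + β_P × MRP = 3.37% + 1.3336 × 3.85% = 8.50%

8.50%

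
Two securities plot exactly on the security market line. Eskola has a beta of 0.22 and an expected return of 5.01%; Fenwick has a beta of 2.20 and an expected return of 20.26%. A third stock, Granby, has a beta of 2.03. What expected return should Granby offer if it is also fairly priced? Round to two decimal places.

MRP (SML slope) = (20.26% − 5.01%) / (2.20 − 0.22) = 15.25% / 1.98 = 7.7020%
R_f (intercept) = 5.01% − 0.22 × 7.7020% = 3.3156%
E(R_Granby) = R_f + β × MRP = 3.3156% + 2.03 × 7.7020% = 18.95%

18.95%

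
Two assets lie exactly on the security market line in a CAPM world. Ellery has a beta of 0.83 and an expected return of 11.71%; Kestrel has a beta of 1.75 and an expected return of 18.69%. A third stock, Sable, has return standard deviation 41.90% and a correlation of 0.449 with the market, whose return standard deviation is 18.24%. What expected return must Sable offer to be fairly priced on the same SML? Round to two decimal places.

MRP = (18.69% − 11.71%) / (1.75 − 0.83) = 7.5870%
R_f = 11.71% − 0.83 × 7.5870% = 5.4128%
β_Sable = ρ·σ_i/σ_m = 0.449 × 41.90 / 18.24 = 1.0314
E(R_Sable) = R_f + β × MRP = 5.4128% + 1.0314 × 7.5870% = 13.24%

13.24%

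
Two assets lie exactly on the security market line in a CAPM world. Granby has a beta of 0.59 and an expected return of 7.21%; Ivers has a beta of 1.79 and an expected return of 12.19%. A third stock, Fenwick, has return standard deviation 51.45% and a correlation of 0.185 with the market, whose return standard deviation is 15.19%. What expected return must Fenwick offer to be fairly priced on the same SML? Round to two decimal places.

7.36%

MRP = (12.19% − 7.21%) / (1.79 − 0.59) = 4.1500%
R_f = 7.21% − 0.59 × 4.1500% = 4.7615%
β_Fenwick = ρ·σ_i/σ_m = 0.185 × 51.45 / 15.19 = 0.6266
E(R_Fenwick) = R_f + β × MRP = 4.7615% + 0.6266 × 4.1500% = 7.36%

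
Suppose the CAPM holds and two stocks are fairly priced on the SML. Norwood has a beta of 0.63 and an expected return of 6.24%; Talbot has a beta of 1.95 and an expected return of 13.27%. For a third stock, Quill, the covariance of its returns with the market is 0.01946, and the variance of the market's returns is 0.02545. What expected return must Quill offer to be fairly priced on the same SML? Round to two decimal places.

MRP = (13.27% − 6.24%) / (1.95 − 0.63) = 5.3258%
R_f = 6.24% − 0.63 × 5.3258% = 2.8847%
β_Quill = Cov / Var(R_m) = 0.01946 / 0.02545 = 0.7646
E(R_Quill) = R_f + β × MRP = 2.8847% + 0.7646 × 5.3258% = 6.96%

6.96%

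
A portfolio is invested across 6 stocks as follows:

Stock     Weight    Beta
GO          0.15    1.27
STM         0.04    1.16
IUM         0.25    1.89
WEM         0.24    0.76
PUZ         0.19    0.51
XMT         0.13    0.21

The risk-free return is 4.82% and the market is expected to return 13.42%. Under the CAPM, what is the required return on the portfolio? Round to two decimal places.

β_P = Σ w_i β_i = 0.15×1.27 + 0.04×1.16 + 0.25×1.89 + 0.24×0.76 + 0.19×0.51 + 0.13×0.21 = 1.0160
MRP = 13.42% − 4.82% = 8.60%
E(R_P) = R_f + β_P × MRP = 4.82% + 1.0160 × 8.60% = 13.56%

13.56%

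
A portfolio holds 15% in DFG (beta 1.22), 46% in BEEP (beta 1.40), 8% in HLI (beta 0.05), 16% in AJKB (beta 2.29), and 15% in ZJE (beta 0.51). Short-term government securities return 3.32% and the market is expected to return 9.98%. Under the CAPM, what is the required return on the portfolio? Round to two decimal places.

β_P = Σ w_i β_i = 0.15×1.22 + 0.46×1.40 + 0.08×0.05 + 0.16×2.29 + 0.15×0.51 = 1.2739
MRP = 9.98% − 3.32% = 6.66%
E(R_P) = R_f + β_P × MRP = 3.32% + 1.2739 × 6.66% = 11.80%

11.80%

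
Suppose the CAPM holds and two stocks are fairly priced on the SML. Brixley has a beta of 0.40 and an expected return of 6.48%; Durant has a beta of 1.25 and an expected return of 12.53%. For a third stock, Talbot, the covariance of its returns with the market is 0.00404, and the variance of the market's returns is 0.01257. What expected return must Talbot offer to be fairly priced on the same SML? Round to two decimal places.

MRP = (12.53% − 6.48%) / (1.25 − 0.40) = 7.1176%
R_f = 6.48% − 0.40 × 7.1176% = 3.6330%
β_Talbot = Cov / Var(R_m) = 0.00404 / 0.01257 = 0.3214
E(R_Talbot) = R_f + β × MRP = 3.6330% + 0.3214 × 7.1176% = 5.92%

5.92%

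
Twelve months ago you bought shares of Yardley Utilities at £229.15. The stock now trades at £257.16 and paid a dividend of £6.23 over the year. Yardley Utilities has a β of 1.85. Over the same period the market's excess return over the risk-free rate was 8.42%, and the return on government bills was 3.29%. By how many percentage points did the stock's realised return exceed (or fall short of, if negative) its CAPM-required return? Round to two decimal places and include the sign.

-3.92%

Realised HPR = (P1 + D1 − P0) / P0 = (257.16 + 6.23 − 229.15) / 229.15 = 34.24 / 229.15 = 14.9422%
CAPM required = R_f + β·MRP = 3.29% + 1.85 × 8.42% = 18.8670%
α = realised − required = 14.9422% − 18.8670% = -3.92%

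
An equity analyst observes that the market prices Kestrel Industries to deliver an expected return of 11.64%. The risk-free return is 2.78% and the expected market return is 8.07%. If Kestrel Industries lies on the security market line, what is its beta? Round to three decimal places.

1.675

MRP = 8.07% − 2.78% = 5.29%
β = (E(R) − R_f) / MRP = (11.64% − 2.78%) / 5.29% = 8.86% / 5.29% = 1.675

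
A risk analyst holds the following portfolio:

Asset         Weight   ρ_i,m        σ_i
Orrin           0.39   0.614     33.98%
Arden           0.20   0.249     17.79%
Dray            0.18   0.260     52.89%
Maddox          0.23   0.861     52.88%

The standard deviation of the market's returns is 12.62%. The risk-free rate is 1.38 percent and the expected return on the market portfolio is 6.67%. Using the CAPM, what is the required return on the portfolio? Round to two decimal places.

β_Orrin = 0.614 × 33.98% / 12.62% = 1.6532
β_Arden = 0.249 × 17.79% / 12.62% = 0.3510
β_Dray = 0.260 × 52.89% / 12.62% = 1.0897
β_Maddox = 0.861 × 52.88% / 12.62% = 3.6077
β_P = Σ w_i β_i = 0.39×1.6532 + 0.20×0.3510 + 0.18×1.0897 + 0.23×3.6077 = 1.7409
MRP = 6.67% − 1.38% = 5.29%
E(R_P) = R_f + β_P × MRP = 1.38% + 1.7409 × 5.29% = 10.59%

10.59%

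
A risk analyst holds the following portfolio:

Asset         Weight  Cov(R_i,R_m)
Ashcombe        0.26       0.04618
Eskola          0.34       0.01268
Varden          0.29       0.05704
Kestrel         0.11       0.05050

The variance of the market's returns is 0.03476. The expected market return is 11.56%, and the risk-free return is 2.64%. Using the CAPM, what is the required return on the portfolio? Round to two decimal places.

β_Ashcombe = 0.04618 / 0.03476 = 1.3285
β_Eskola = 0.01268 / 0.03476 = 0.3648
β_Varden = 0.05704 / 0.03476 = 1.6410
β_Kestrel = 0.05050 / 0.03476 = 1.4528
β_P = Σ w_i β_i = 0.26×1.3285 + 0.34×0.3648 + 0.29×1.6410 + 0.11×1.4528 = 1.1051
MRP = 11.56% − 2.64% = 8.92%
E(R_P) = R_f + β_P × MRP = 2.64% + 1.1051 × 8.92% = 12.50%

12.50%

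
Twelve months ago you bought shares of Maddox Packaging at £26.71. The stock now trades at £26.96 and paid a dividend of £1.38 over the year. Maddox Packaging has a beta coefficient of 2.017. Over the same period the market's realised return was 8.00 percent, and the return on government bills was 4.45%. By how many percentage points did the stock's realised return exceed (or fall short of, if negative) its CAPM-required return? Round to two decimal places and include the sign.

Realised HPR = (P1 + D1 − P0) / P0 = (26.96 + 1.38 − 26.71) / 26.71 = 1.63 / 26.71 = 6.1026%
MRP = 8.00% − 4.45% = 3.55%
CAPM required = R_f + β·MRP = 4.45% + 2.017 × 3.55% = 11.61035%
α = realised − required = 6.1026% − 11.61035% = -5.51%

-5.51%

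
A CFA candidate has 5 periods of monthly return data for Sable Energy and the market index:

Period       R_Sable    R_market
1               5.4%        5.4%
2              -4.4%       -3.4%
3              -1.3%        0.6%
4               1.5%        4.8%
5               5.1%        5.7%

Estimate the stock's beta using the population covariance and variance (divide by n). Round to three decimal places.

Mean R_i = (5.4 − 4.4 − 1.3 + 1.5 + 5.1) / 5 = 1.2600%
Mean R_m = (5.4 − 3.4 + 0.6 + 4.8 + 5.7) / 5 = 2.6200%
Σ(R_i − R̄_i)(R_m − R̄_m) = 63.1040  ⇒  Cov = 63.1040 / 5 = 12.6208
Σ(R_m − R̄_m)² = 62.2880  ⇒  Var(R_m) = 62.2880 / 5 = 12.4576
β = Cov / Var(R_m) = 12.6208 / 12.4576 = 1.0131

1.013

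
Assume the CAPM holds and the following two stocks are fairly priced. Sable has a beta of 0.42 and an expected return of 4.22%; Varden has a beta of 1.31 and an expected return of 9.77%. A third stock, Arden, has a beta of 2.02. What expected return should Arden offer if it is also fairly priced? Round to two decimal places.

14.20%

MRP (SML slope) = (9.77% − 4.22%) / (1.31 − 0.42) = 5.55% / 0.89 = 6.2360%
R_f (intercept) = 4.22% − 0.42 × 6.2360% = 1.6009%
E(R_Arden) = R_f + β × MRP = 1.6009% + 2.02 × 6.2360% = 14.20%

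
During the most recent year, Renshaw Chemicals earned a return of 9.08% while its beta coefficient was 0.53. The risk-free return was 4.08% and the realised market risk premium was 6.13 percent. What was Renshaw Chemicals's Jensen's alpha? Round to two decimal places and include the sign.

CAPM benchmark = R_f + β(R_m − R_f) = 4.08% + 0.53 × 6.13% = 7.3289%
α = actual − benchmark = 9.08% − 7.3289% = +1.75%

+1.75%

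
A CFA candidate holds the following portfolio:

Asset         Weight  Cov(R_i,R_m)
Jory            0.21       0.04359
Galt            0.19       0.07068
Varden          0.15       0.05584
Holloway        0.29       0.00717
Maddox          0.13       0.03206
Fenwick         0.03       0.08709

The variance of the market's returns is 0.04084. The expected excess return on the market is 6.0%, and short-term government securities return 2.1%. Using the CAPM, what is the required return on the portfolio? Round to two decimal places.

β_Jory = 0.04359 / 0.04084 = 1.0673
β_Galt = 0.07068 / 0.04084 = 1.7307
β_Varden = 0.05584 / 0.04084 = 1.3673
β_Holloway = 0.00717 / 0.04084 = 0.1756
β_Maddox = 0.03206 / 0.04084 = 0.7850
β_Fenwick = 0.08709 / 0.04084 = 2.1325
β_P = Σ w_i β_i = 0.21×1.0673 + 0.19×1.7307 + 0.15×1.3673 + 0.29×0.1756 + 0.13×0.7850 + 0.03×2.1325 = 0.9750
E(R_P) = R_f + β_P × MRP = 2.1% + 0.9750 × 6.0% = 7.95%

7.95%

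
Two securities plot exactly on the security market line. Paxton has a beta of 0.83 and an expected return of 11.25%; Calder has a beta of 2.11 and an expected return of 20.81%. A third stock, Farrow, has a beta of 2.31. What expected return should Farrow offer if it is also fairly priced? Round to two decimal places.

MRP (SML slope) = (20.81% − 11.25%) / (2.11 − 0.83) = 9.56% / 1.28 = 7.4688%
R_f (intercept) = 11.25% − 0.83 × 7.4688% = 5.0509%
E(R_Farrow) = R_f + β × MRP = 5.0509% + 2.31 × 7.4688% = 22.30%

22.30%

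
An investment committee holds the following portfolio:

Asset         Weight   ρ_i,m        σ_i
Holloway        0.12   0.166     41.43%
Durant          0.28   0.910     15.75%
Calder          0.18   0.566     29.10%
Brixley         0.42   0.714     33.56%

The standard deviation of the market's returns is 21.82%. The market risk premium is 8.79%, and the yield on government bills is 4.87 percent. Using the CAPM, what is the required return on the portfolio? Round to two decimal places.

β_Holloway = 0.166 × 41.43% / 21.82% = 0.3152
β_Durant = 0.910 × 15.75% / 21.82% = 0.6569
β_Calder = 0.566 × 29.10% / 21.82% = 0.7548
β_Brixley = 0.714 × 33.56% / 21.82% = 1.0982
β_P = Σ w_i β_i = 0.12×0.3152 + 0.28×0.6569 + 0.18×0.7548 + 0.42×1.0982 = 0.8189
E(R_P) = R_f + β_P × MRP = 4.87% + 0.8189 × 8.79% = 12.07%

12.07%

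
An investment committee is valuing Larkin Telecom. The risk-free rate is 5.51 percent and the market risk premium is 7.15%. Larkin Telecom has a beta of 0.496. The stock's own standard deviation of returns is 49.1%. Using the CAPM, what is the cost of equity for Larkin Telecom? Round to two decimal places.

9.06%

E(R) = R_f + β × MRP = 5.51% + 0.496 × 7.15% = 9.06%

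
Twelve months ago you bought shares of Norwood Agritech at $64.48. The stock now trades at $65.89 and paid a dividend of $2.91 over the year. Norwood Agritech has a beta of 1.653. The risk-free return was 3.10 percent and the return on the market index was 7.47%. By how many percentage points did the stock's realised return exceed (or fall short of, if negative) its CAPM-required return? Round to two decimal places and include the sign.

Realised HPR = (P1 + D1 − P0) / P0 = (65.89 + 2.91 − 64.48) / 64.48 = 4.32 / 64.48 = 6.6998%
MRP = 7.47% − 3.10% = 4.37%
CAPM required = R_f + β·MRP = 3.10% + 1.653 × 4.37% = 10.32361%
α = realised − required = 6.6998% − 10.32361% = -3.62%

-3.62%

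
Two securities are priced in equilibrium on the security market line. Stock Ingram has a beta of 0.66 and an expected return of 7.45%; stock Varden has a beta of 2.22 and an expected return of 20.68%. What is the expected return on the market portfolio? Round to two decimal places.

Both satisfy E(R) = R_f + β·MRP, so the slope of the SML is
MRP = (20.68% − 7.45%) / (2.22 − 0.66) = 13.23% / 1.56 = 8.4808%
R_f = E(R_Ingram) − β_Ingram·MRP = 7.45% − 0.66 × 8.4808% = 1.8527%
E(R_m) = R_f + MRP = 1.8527% + 8.4808% = 10.33%

10.33%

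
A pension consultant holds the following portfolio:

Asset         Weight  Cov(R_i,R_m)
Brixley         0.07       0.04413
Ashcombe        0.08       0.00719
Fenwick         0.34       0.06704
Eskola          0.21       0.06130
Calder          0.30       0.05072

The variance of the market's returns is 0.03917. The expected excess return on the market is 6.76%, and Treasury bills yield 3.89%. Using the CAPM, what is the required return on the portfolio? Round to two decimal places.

13.30%

β_Brixley = 0.04413 / 0.03917 = 1.1266
β_Ashcombe = 0.00719 / 0.03917 = 0.1836
β_Fenwick = 0.06704 / 0.03917 = 1.7115
β_Eskola = 0.06130 / 0.03917 = 1.5650
β_Calder = 0.05072 / 0.03917 = 1.2949
β_P = Σ w_i β_i = 0.07×1.1266 + 0.08×0.1836 + 0.34×1.7115 + 0.21×1.5650 + 0.30×1.2949 = 1.3926
E(R_P) = R_f + β_P × MRP = 3.89% + 1.3926 × 6.76% = 13.30%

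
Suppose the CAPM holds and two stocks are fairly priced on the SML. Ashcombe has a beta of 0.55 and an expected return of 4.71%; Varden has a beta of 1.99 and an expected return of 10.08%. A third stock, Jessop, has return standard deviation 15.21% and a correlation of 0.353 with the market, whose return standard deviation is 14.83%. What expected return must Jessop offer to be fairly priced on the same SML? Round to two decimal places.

MRP = (10.08% − 4.71%) / (1.99 − 0.55) = 3.7292%
R_f = 4.71% − 0.55 × 3.7292% = 2.6589%
β_Jessop = ρ·σ_i/σ_m = 0.353 × 15.21 / 14.83 = 0.3620
E(R_Jessop) = R_f + β × MRP = 2.6589% + 0.3620 × 3.7292% = 4.01%

4.01%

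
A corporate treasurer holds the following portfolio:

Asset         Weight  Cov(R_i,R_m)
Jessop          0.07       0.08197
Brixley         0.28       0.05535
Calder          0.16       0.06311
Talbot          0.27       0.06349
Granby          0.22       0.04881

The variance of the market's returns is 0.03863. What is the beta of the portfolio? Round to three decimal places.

1.533

β_Jessop = 0.08197 / 0.03863 = 2.1219
β_Brixley = 0.05535 / 0.03863 = 1.4328
β_Calder = 0.06311 / 0.03863 = 1.6337
β_Talbot = 0.06349 / 0.03863 = 1.6435
β_Granby = 0.04881 / 0.03863 = 1.2635
β_P = Σ w_i β_i = 0.07×2.1219 + 0.28×1.4328 + 0.16×1.6337 + 0.27×1.6435 + 0.22×1.2635 = 1.5328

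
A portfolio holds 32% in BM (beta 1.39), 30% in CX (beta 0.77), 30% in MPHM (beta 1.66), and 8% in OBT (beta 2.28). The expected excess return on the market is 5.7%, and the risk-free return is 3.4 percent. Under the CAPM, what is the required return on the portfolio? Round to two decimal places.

β_P = Σ w_i β_i = 0.32×1.39 + 0.30×0.77 + 0.30×1.66 + 0.08×2.28 = 1.3562
E(R_P) = R_f + β_P × MRP = 3.4% + 1.3562 × 5.7% = 11.13%

11.13%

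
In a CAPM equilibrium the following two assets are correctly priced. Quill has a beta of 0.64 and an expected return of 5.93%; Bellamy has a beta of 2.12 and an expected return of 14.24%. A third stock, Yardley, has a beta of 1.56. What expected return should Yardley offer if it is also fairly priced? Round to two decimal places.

11.10%

MRP (SML slope) = (14.24% − 5.93%) / (2.12 − 0.64) = 8.31% / 1.48 = 5.6149%
R_f (intercept) = 5.93% − 0.64 × 5.6149% = 2.3365%
E(R_Yardley) = R_f + β × MRP = 2.3365% + 1.56 × 5.6149% = 11.10%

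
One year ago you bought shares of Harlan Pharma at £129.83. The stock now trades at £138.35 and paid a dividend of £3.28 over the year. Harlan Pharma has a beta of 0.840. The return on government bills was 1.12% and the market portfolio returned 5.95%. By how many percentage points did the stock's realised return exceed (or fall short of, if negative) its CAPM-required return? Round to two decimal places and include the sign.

+3.91%

Realised HPR = (P1 + D1 − P0) / P0 = (138.35 + 3.28 − 129.83) / 129.83 = 11.80 / 129.83 = 9.0888%
MRP = 5.95% − 1.12% = 4.83%
CAPM required = R_f + β·MRP = 1.12% + 0.840 × 4.83% = 5.17720%
α = realised − required = 9.0888% − 5.17720% = +3.91%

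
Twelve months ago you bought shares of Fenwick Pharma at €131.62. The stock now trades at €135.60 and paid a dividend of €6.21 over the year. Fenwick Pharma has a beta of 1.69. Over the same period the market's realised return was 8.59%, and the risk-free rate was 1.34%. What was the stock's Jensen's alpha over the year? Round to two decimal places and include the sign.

Realised HPR = (P1 + D1 − P0) / P0 = (135.60 + 6.21 − 131.62) / 131.62 = 10.19 / 131.62 = 7.7420%
MRP = 8.59% − 1.34% = 7.25%
CAPM required = R_f + β·MRP = 1.34% + 1.69 × 7.25% = 13.5925%
α = realised − required = 7.7420% − 13.5925% = -5.85%

-5.85%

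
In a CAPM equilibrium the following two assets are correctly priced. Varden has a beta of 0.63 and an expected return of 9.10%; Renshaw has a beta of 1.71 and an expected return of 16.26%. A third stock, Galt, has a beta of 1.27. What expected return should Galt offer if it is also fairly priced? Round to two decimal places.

MRP (SML slope) = (16.26% − 9.10%) / (1.71 − 0.63) = 7.16% / 1.08 = 6.6296%
R_f (intercept) = 9.10% − 0.63 × 6.6296% = 4.9234%
E(R_Galt) = R_f + β × MRP = 4.9234% + 1.27 × 6.6296% = 13.34%

13.34%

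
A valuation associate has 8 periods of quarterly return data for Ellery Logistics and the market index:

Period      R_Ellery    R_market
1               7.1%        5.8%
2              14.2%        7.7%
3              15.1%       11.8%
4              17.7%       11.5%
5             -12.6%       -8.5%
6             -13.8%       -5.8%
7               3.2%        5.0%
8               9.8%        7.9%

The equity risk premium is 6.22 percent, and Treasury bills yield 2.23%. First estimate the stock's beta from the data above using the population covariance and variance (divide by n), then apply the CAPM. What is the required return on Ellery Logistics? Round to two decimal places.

Mean R_i = (7.1 + 14.2 + 15.1 + 17.7 − 12.6 − 13.8 + 3.2 + 9.8) / 8 = 5.0875%
Mean R_m = (5.8 + 7.7 + 11.8 + 11.5 − 8.5 − 5.8 + 5.0 + 7.9) / 8 = 4.4250%
Σ(R_i − R̄_i)(R_m − R̄_m) = 632.7125  ⇒  Cov = 632.7125 / 8 = 79.0891
Σ(R_m − R̄_m)² = 401.0750  ⇒  Var(R_m) = 401.0750 / 8 = 50.1344
β = Cov / Var(R_m) = 79.0891 / 50.1344 = 1.5775
E(R) = R_f + β × MRP = 2.23% + 1.5775 × 6.22% = 12.04%

12.04%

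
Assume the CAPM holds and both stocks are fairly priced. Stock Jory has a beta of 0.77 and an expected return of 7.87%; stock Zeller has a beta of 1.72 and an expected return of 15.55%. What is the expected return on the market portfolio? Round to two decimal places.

Both satisfy E(R) = R_f + β·MRP, so the slope of the SML is
MRP = (15.55% − 7.87%) / (1.72 − 0.77) = 7.68% / 0.95 = 8.0842%
R_f = E(R_Jory) − β_Jory·MRP = 7.87% − 0.77 × 8.0842% = 1.6452%
E(R_m) = R_f + MRP = 1.6452% + 8.0842% = 9.73%

9.73%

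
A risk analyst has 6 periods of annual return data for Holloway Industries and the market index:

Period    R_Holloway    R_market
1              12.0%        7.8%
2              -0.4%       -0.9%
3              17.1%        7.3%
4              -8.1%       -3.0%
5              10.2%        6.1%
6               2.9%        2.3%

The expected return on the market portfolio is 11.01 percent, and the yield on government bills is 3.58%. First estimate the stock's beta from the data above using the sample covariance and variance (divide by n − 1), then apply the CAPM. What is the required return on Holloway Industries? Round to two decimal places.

Mean R_i = (12.0 − 0.4 + 17.1 − 8.1 + 10.2 + 2.9) / 6 = 5.6167%
Mean R_m = (7.8 − 0.9 + 7.3 − 3.0 + 6.1 + 2.3) / 6 = 3.2667%
Σ(R_i − R̄_i)(R_m − R̄_m) = 201.8933  ⇒  Cov = 201.8933 / 5 = 40.3787
Σ(R_m − R̄_m)² = 102.4133  ⇒  Var(R_m) = 102.4133 / 5 = 20.4827
β = Cov / Var(R_m) = 40.3787 / 20.4827 = 1.9714
MRP = 11.01% − 3.58% = 7.43%
E(R) = R_f + β × MRP = 3.58% + 1.9714 × 7.43% = 18.23%

18.23%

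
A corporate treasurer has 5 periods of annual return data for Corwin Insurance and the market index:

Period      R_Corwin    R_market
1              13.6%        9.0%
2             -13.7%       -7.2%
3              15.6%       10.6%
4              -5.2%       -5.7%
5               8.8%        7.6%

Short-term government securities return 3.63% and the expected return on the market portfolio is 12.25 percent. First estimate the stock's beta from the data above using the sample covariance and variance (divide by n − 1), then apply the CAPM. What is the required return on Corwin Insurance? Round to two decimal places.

16.16%

Mean R_i = (13.6 − 13.7 + 15.6 − 5.2 + 8.8) / 5 = 3.8200%
Mean R_m = (9.0 − 7.2 + 10.6 − 5.7 + 7.6) / 5 = 2.8600%
Σ(R_i − R̄_i)(R_m − R̄_m) = 428.2940  ⇒  Cov = 428.2940 / 4 = 107.0735
Σ(R_m − R̄_m)² = 294.5520  ⇒  Var(R_m) = 294.5520 / 4 = 73.6380
β = Cov / Var(R_m) = 107.0735 / 73.6380 = 1.4541
MRP = 12.25% − 3.63% = 8.62%
E(R) = R_f + β × MRP = 3.63% + 1.4541 × 8.62% = 16.16%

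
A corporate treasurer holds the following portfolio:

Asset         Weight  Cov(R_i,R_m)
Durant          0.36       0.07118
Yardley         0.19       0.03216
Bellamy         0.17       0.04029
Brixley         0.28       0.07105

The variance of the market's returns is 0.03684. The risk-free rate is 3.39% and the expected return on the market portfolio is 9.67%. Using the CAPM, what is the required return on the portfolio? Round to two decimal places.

β_Durant = 0.07118 / 0.03684 = 1.9321
β_Yardley = 0.03216 / 0.03684 = 0.8730
β_Bellamy = 0.04029 / 0.03684 = 1.0936
β_Brixley = 0.07105 / 0.03684 = 1.9286
β_P = Σ w_i β_i = 0.36×1.9321 + 0.19×0.8730 + 0.17×1.0936 + 0.28×1.9286 = 1.5873
MRP = 9.67% − 3.39% = 6.28%
E(R_P) = R_f + β_P × MRP = 3.39% + 1.5873 × 6.28% = 13.36%

13.36%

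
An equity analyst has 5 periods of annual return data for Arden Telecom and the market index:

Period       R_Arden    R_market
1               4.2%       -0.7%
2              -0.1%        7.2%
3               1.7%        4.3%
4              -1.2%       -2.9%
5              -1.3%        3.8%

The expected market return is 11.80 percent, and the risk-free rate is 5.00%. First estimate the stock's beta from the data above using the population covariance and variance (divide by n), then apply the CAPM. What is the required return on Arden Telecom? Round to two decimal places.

4.43%

Mean R_i = (4.2 − 0.1 + 1.7 − 1.2 − 1.3) / 5 = 0.6600%
Mean R_m = (-0.7 + 7.2 + 4.3 − 2.9 + 3.8) / 5 = 2.3400%
Σ(R_i − R̄_i)(R_m − R̄_m) = -5.5320  ⇒  Cov = -5.5320 / 5 = -1.1064
Σ(R_m − R̄_m)² = 66.2920  ⇒  Var(R_m) = 66.2920 / 5 = 13.2584
β = Cov / Var(R_m) = -1.1064 / 13.2584 = -0.0834
MRP = 11.80% − 5.00% = 6.80%
E(R) = R_f + β × MRP = 5.00% + -0.0834 × 6.80% = 4.43%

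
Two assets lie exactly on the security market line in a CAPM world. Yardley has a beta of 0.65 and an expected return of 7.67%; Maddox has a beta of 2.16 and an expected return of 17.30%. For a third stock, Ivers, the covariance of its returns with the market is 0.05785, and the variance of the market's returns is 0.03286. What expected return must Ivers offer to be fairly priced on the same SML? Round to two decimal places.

14.75%

MRP = (17.30% − 7.67%) / (2.16 − 0.65) = 6.3775%
R_f = 7.67% − 0.65 × 6.3775% = 3.5246%
β_Ivers = Cov / Var(R_m) = 0.05785 / 0.03286 = 1.7605
E(R_Ivers) = R_f + β × MRP = 3.5246% + 1.7605 × 6.3775% = 14.75%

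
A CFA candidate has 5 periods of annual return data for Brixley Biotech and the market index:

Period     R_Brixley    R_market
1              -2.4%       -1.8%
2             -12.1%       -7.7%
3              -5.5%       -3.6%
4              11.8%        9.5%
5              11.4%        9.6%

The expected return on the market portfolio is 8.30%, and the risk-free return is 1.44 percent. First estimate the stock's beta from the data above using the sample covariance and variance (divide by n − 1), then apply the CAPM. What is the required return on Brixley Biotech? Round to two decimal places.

Mean R_i = (-2.4 − 12.1 − 5.5 + 11.8 + 11.4) / 5 = 0.6400%
Mean R_m = (-1.8 − 7.7 − 3.6 + 9.5 + 9.6) / 5 = 1.2000%
Σ(R_i − R̄_i)(R_m − R̄_m) = 334.9900  ⇒  Cov = 334.9900 / 4 = 83.7475
Σ(R_m − R̄_m)² = 250.7000  ⇒  Var(R_m) = 250.7000 / 4 = 62.6750
β = Cov / Var(R_m) = 83.7475 / 62.6750 = 1.3362
MRP = 8.30% − 1.44% = 6.86%
E(R) = R_f + β × MRP = 1.44% + 1.3362 × 6.86% = 10.61%

10.61%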